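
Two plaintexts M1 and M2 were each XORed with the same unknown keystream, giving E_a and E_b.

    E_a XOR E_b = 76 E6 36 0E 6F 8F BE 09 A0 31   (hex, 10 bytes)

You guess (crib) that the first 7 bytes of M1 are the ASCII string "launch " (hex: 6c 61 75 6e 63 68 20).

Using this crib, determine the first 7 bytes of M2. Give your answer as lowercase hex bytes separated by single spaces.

Since E_a ⊕ E_b = M1 ⊕ M2, XORing with the guessed M1 bytes yields the corresponding M2 bytes: M2 = (E_a ⊕ E_b) ⊕ M1.
byte 0: 76 ⊕ 6c = 1a
byte 1: e6 ⊕ 61 = 87
byte 2: 36 ⊕ 75 = 43
byte 3: 0e ⊕ 6e = 60
byte 4: 6f ⊕ 63 = 0c
byte 5: 8f ⊕ 68 = e7
byte 6: be ⊕ 20 = 9e

1a 87 43 60 0c e7 9e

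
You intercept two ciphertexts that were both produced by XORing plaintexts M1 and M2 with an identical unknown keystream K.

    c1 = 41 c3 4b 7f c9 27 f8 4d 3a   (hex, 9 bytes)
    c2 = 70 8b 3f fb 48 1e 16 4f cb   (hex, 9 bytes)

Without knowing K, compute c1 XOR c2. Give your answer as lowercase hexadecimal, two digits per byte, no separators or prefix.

314874848139ee02f1

c1 ⊕ c2 = (M1 ⊕ K) ⊕ (M2 ⊕ K) = M1 ⊕ M2 — the shared key cancels under XOR.
41 xor 70 = 31
c3 xor 8b = 48
4b xor 3f = 74
7f xor fb = 84
c9 xor 48 = 81
27 xor 1e = 39
f8 xor 16 = ee
4d xor 4f = 02
3a xor cb = f1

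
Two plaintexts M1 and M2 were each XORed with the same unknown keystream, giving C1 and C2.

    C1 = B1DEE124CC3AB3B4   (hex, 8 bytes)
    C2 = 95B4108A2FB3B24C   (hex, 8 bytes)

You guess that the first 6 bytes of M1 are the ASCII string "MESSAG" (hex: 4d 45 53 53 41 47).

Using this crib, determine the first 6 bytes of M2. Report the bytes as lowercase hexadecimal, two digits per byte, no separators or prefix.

First, C1 ⊕ C2 = (M1 ⊕ K) ⊕ (M2 ⊕ K) = M1 ⊕ M2, so the key drops out. Then M2 = (M1 ⊕ M2) ⊕ M1 over the first 6 bytes.
byte 0: (b1 ^ 95) ^ 4d = 24 ^ 4d = 69
byte 1: (de ^ b4) ^ 45 = 6a ^ 45 = 2f
byte 2: (e1 ^ 10) ^ 53 = f1 ^ 53 = a2
byte 3: (24 ^ 8a) ^ 53 = ae ^ 53 = fd
byte 4: (cc ^ 2f) ^ 41 = e3 ^ 41 = a2
byte 5: (3a ^ b3) ^ 47 = 89 ^ 47 = ce

692fa2fda2ce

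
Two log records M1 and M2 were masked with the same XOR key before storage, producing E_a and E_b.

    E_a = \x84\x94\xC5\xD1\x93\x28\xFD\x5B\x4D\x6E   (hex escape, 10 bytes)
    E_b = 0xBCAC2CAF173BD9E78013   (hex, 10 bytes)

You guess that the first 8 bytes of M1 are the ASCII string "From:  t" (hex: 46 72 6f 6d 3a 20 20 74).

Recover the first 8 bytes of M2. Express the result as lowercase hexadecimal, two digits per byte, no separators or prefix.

7e4a8613be3304c8

First, E_a ⊕ E_b = (M1 ⊕ K) ⊕ (M2 ⊕ K) = M1 ⊕ M2, so the key drops out. Then M2 = (M1 ⊕ M2) ⊕ M1 over the first 8 bytes.
byte 0: (84 ⊕ bc) ⊕ 46 = 38 ⊕ 46 = 7e
byte 1: (94 ⊕ ac) ⊕ 72 = 38 ⊕ 72 = 4a
byte 2: (c5 ⊕ 2c) ⊕ 6f = e9 ⊕ 6f = 86
byte 3: (d1 ⊕ af) ⊕ 6d = 7e ⊕ 6d = 13
byte 4: (93 ⊕ 17) ⊕ 3a = 84 ⊕ 3a = be
byte 5: (28 ⊕ 3b) ⊕ 20 = 13 ⊕ 20 = 33
byte 6: (fd ⊕ d9) ⊕ 20 = 24 ⊕ 20 = 04
byte 7: (5b ⊕ e7) ⊕ 74 = bc ⊕ 74 = c8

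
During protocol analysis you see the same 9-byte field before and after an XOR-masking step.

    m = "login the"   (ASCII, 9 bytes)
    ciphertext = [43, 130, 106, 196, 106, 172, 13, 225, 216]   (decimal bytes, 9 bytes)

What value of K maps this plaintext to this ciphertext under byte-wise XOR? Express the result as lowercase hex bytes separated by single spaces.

47 ed 0d ad 04 8c 79 89 bd

Since ciphertext = m ⊕ K, XORing both sides with m gives K = m ⊕ ciphertext.
byte 0: 108 xor  43 =  71
byte 1: 111 xor 130 = 237
byte 2: 103 xor 106 =  13
byte 3: 105 xor 196 = 173
byte 4: 110 xor 106 =   4
byte 5:  32 xor 172 = 140
byte 6: 116 xor  13 = 121
byte 7: 104 xor 225 = 137
byte 8: 101 xor 216 = 189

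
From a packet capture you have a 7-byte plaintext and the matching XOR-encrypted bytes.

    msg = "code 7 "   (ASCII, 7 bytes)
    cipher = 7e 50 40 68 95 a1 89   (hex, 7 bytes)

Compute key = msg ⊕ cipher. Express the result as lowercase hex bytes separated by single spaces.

1d 3f 24 0d b5 96 a9

Since cipher = msg ⊕ key, XORing both sides with msg gives key = msg ⊕ cipher.
byte 0:  99 XOR 126 =  29
byte 1: 111 XOR  80 =  63
byte 2: 100 XOR  64 =  36
byte 3: 101 XOR 104 =  13
byte 4:  32 XOR 149 = 181
byte 5:  55 XOR 161 = 150
byte 6:  32 XOR 137 = 169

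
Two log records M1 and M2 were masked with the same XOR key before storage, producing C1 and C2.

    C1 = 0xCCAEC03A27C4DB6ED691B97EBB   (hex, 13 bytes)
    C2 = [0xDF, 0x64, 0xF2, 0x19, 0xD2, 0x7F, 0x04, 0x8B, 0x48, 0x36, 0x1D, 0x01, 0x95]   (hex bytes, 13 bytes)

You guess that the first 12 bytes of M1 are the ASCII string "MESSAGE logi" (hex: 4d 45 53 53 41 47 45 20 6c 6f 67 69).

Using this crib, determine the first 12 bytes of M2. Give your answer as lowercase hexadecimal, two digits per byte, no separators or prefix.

5e8f6170b4fc9ac5f2c8c316

First, C1 ⊕ C2 = (M1 ⊕ K) ⊕ (M2 ⊕ K) = M1 ⊕ M2, so the key drops out. Then M2 = (M1 ⊕ M2) ⊕ M1 over the first 12 bytes.
byte 0: (cc ⊕ df) ⊕ 4d = 13 ⊕ 4d = 5e
byte 1: (ae ⊕ 64) ⊕ 45 = ca ⊕ 45 = 8f
byte 2: (c0 ⊕ f2) ⊕ 53 = 32 ⊕ 53 = 61
byte 3: (3a ⊕ 19) ⊕ 53 = 23 ⊕ 53 = 70
byte 4: (27 ⊕ d2) ⊕ 41 = f5 ⊕ 41 = b4
byte 5: (c4 ⊕ 7f) ⊕ 47 = bb ⊕ 47 = fc
byte 6: (db ⊕ 04) ⊕ 45 = df ⊕ 45 = 9a
byte 7: (6e ⊕ 8b) ⊕ 20 = e5 ⊕ 20 = c5
byte 8: (d6 ⊕ 48) ⊕ 6c = 9e ⊕ 6c = f2
byte 9: (91 ⊕ 36) ⊕ 6f = a7 ⊕ 6f = c8
byte 10: (b9 ⊕ 1d) ⊕ 67 = a4 ⊕ 67 = c3
byte 11: (7e ⊕ 01) ⊕ 69 = 7f ⊕ 69 = 16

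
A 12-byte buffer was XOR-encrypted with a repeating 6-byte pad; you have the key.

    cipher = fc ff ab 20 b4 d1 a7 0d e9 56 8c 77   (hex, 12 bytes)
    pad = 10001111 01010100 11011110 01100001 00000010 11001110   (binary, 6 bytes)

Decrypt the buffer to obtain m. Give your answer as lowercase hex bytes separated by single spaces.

The 6-byte key repeats, so the effective keystream is 8f 54 de 61 02 ce 8f 54 de 61 02 ce.
byte 0: 252 XOR 143 = 115
byte 1: 255 XOR  84 = 171
byte 2: 171 XOR 222 = 117
byte 3:  32 XOR  97 =  65
byte 4: 180 XOR   2 = 182
byte 5: 209 XOR 206 =  31
byte 6: 167 XOR 143 =  40
byte 7:  13 XOR  84 =  89
byte 8: 233 XOR 222 =  55
byte 9:  86 XOR  97 =  55
byte 10: 140 XOR   2 = 142
byte 11: 119 XOR 206 = 185

73 ab 75 41 b6 1f 28 59 37 37 8e b9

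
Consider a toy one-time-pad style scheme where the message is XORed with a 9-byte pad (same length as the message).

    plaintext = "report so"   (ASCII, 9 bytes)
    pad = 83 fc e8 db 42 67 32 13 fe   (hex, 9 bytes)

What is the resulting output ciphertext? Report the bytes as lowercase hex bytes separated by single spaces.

f1 99 98 b4 30 13 12 60 91

114 XOR 131 = 241
101 XOR 252 = 153
112 XOR 232 = 152
111 XOR 219 = 180
114 XOR  66 =  48
116 XOR 103 =  19
 32 XOR  50 =  18
115 XOR  19 =  96
111 XOR 254 = 145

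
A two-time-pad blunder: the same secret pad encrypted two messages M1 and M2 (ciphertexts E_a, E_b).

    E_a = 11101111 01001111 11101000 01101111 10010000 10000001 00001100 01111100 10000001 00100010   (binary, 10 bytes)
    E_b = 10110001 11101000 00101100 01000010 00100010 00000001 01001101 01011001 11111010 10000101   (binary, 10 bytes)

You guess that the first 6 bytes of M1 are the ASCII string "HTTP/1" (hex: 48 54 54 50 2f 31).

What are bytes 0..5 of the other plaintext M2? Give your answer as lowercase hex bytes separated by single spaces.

16 f3 90 7d 9d b1

First, E_a ⊕ E_b = (M1 ⊕ K) ⊕ (M2 ⊕ K) = M1 ⊕ M2, so the key drops out. Then M2 = (M1 ⊕ M2) ⊕ M1 over the first 6 bytes.
byte 0: (ef ⊕ b1) ⊕ 48 = 5e ⊕ 48 = 16
byte 1: (4f ⊕ e8) ⊕ 54 = a7 ⊕ 54 = f3
byte 2: (e8 ⊕ 2c) ⊕ 54 = c4 ⊕ 54 = 90
byte 3: (6f ⊕ 42) ⊕ 50 = 2d ⊕ 50 = 7d
byte 4: (90 ⊕ 22) ⊕ 2f = b2 ⊕ 2f = 9d
byte 5: (81 ⊕ 01) ⊕ 31 = 80 ⊕ 31 = b1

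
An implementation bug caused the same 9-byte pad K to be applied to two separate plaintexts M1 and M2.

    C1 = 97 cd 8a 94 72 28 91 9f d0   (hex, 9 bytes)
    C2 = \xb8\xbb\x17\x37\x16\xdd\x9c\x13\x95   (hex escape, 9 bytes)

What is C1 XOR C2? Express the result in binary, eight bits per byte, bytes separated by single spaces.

00101111 01110110 10011101 10100011 01100100 11110101 00001101 10001100 01000101

C1 ⊕ C2 = (M1 ⊕ K) ⊕ (M2 ⊕ K) = M1 ⊕ M2 — the shared key cancels under XOR.
byte 0: 151 ⊕ 184 =  47
byte 1: 205 ⊕ 187 = 118
byte 2: 138 ⊕  23 = 157
byte 3: 148 ⊕  55 = 163
byte 4: 114 ⊕  22 = 100
byte 5:  40 ⊕ 221 = 245
byte 6: 145 ⊕ 156 =  13
byte 7: 159 ⊕  19 = 140
byte 8: 208 ⊕ 149 =  69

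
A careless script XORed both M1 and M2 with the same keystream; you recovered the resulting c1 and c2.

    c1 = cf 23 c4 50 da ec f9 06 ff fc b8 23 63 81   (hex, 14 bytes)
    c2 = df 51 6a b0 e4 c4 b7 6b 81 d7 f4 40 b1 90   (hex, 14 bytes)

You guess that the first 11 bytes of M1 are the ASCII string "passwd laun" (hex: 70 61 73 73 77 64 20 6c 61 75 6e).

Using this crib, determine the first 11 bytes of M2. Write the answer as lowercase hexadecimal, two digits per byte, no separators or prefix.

First, c1 ⊕ c2 = (M1 ⊕ K) ⊕ (M2 ⊕ K) = M1 ⊕ M2, so the key drops out. Then M2 = (M1 ⊕ M2) ⊕ M1 over the first 11 bytes.
byte 0: (cf XOR df) XOR 70 = 10 XOR 70 = 60
byte 1: (23 XOR 51) XOR 61 = 72 XOR 61 = 13
byte 2: (c4 XOR 6a) XOR 73 = ae XOR 73 = dd
byte 3: (50 XOR b0) XOR 73 = e0 XOR 73 = 93
byte 4: (da XOR e4) XOR 77 = 3e XOR 77 = 49
byte 5: (ec XOR c4) XOR 64 = 28 XOR 64 = 4c
byte 6: (f9 XOR b7) XOR 20 = 4e XOR 20 = 6e
byte 7: (06 XOR 6b) XOR 6c = 6d XOR 6c = 01
byte 8: (ff XOR 81) XOR 61 = 7e XOR 61 = 1f
byte 9: (fc XOR d7) XOR 75 = 2b XOR 75 = 5e
byte 10: (b8 XOR f4) XOR 6e = 4c XOR 6e = 22

6013dd93494c6e011f5e22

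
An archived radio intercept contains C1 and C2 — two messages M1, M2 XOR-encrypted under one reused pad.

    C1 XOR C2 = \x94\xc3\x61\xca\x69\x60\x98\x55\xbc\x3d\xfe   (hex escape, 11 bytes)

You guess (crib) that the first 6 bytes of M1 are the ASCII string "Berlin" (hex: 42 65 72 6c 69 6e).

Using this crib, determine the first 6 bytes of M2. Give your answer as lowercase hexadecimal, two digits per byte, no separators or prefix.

d6a613a6000e

Since C1 ⊕ C2 = M1 ⊕ M2, XORing with the guessed M1 bytes yields the corresponding M2 bytes: M2 = (C1 ⊕ C2) ⊕ M1.
10010100 ⊕ 01000010 = 11010110
11000011 ⊕ 01100101 = 10100110
01100001 ⊕ 01110010 = 00010011
11001010 ⊕ 01101100 = 10100110
01101001 ⊕ 01101001 = 00000000
01100000 ⊕ 01101110 = 00001110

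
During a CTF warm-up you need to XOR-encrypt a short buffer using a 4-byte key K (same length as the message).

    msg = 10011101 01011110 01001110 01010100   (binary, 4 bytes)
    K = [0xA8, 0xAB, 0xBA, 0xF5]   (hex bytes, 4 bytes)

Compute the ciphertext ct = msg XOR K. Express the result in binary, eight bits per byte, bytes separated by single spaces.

00110101 11110101 11110100 10100001

XOR is its own inverse, so applying the key byte-wise gives the result directly.
10011101 ⊕ 10101000 = 00110101
01011110 ⊕ 10101011 = 11110101
01001110 ⊕ 10111010 = 11110100
01010100 ⊕ 11110101 = 10100001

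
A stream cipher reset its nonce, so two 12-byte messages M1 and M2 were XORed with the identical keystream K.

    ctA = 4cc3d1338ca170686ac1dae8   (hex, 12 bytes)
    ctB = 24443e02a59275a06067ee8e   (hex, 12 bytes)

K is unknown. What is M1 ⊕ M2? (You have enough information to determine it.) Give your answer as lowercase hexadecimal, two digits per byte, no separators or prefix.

6887ef31293305c80aa63466

ctA ⊕ ctB = (M1 ⊕ K) ⊕ (M2 ⊕ K) = M1 ⊕ M2 — the shared key cancels under XOR.
byte 0: 4c XOR 24 = 68
byte 1: c3 XOR 44 = 87
byte 2: d1 XOR 3e = ef
byte 3: 33 XOR 02 = 31
byte 4: 8c XOR a5 = 29
byte 5: a1 XOR 92 = 33
byte 6: 70 XOR 75 = 05
byte 7: 68 XOR a0 = c8
byte 8: 6a XOR 60 = 0a
byte 9: c1 XOR 67 = a6
byte 10: da XOR ee = 34
byte 11: e8 XOR 8e = 66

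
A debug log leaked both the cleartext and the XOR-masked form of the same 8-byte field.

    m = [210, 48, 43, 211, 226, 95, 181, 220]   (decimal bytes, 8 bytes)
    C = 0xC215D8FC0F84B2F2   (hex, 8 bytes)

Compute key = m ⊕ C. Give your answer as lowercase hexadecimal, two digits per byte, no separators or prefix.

Since C = m ⊕ key, XORing both sides with m gives key = m ⊕ C.
d2 XOR c2 = 10
30 XOR 15 = 25
2b XOR d8 = f3
d3 XOR fc = 2f
e2 XOR 0f = ed
5f XOR 84 = db
b5 XOR b2 = 07
dc XOR f2 = 2e

1025f32feddb072e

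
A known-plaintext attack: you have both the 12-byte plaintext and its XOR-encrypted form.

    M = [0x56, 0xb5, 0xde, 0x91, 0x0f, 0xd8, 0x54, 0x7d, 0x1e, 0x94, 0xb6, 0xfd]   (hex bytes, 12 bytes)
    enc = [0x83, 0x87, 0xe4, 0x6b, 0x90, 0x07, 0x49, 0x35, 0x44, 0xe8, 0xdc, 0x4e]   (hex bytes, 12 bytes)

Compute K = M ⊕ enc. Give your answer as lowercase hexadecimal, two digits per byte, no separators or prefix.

Since enc = M ⊕ K, XORing both sides with M gives K = M ⊕ enc.
byte 0: 56 ^ 83 = d5
byte 1: b5 ^ 87 = 32
byte 2: de ^ e4 = 3a
byte 3: 91 ^ 6b = fa
byte 4: 0f ^ 90 = 9f
byte 5: d8 ^ 07 = df
byte 6: 54 ^ 49 = 1d
byte 7: 7d ^ 35 = 48
byte 8: 1e ^ 44 = 5a
byte 9: 94 ^ e8 = 7c
byte 10: b6 ^ dc = 6a
byte 11: fd ^ 4e = b3

d5323afa9fdf1d485a7c6ab3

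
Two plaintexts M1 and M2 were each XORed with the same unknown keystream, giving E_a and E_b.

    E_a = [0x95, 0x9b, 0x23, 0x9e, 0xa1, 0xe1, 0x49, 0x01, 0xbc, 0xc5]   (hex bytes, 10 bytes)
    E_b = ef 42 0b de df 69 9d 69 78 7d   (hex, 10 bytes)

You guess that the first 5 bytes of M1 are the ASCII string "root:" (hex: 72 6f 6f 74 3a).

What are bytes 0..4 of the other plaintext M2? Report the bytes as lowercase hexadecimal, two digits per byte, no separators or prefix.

First, E_a ⊕ E_b = (M1 ⊕ K) ⊕ (M2 ⊕ K) = M1 ⊕ M2, so the key drops out. Then M2 = (M1 ⊕ M2) ⊕ M1 over the first 5 bytes.
byte 0: (95 ⊕ ef) ⊕ 72 = 7a ⊕ 72 = 08
byte 1: (9b ⊕ 42) ⊕ 6f = d9 ⊕ 6f = b6
byte 2: (23 ⊕ 0b) ⊕ 6f = 28 ⊕ 6f = 47
byte 3: (9e ⊕ de) ⊕ 74 = 40 ⊕ 74 = 34
byte 4: (a1 ⊕ df) ⊕ 3a = 7e ⊕ 3a = 44

08b6473444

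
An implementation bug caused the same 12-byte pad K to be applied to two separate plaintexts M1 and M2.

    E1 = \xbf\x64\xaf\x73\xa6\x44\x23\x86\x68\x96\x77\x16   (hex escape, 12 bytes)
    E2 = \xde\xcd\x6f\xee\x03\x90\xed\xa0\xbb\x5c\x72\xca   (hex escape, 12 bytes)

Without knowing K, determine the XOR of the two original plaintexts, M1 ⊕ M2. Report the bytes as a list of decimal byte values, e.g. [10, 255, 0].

E1 ⊕ E2 = (M1 ⊕ K) ⊕ (M2 ⊕ K) = M1 ⊕ M2 — the shared key cancels under XOR.
byte 0: 10111111 XOR 11011110 = 01100001
byte 1: 01100100 XOR 11001101 = 10101001
byte 2: 10101111 XOR 01101111 = 11000000
byte 3: 01110011 XOR 11101110 = 10011101
byte 4: 10100110 XOR 00000011 = 10100101
byte 5: 01000100 XOR 10010000 = 11010100
byte 6: 00100011 XOR 11101101 = 11001110
byte 7: 10000110 XOR 10100000 = 00100110
byte 8: 01101000 XOR 10111011 = 11010011
byte 9: 10010110 XOR 01011100 = 11001010
byte 10: 01110111 XOR 01110010 = 00000101
byte 11: 00010110 XOR 11001010 = 11011100

[97, 169, 192, 157, 165, 212, 206, 38, 211, 202, 5, 220]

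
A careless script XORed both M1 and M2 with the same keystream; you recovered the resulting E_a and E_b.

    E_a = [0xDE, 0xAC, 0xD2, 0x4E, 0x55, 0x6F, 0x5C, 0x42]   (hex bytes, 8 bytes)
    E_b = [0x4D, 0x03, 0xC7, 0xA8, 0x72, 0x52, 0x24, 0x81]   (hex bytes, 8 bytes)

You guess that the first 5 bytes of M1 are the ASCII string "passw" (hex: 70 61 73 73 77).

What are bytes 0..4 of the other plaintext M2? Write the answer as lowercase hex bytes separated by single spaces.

e3 ce 66 95 50

First, E_a ⊕ E_b = (M1 ⊕ K) ⊕ (M2 ⊕ K) = M1 ⊕ M2, so the key drops out. Then M2 = (M1 ⊕ M2) ⊕ M1 over the first 5 bytes.
byte 0: (de ⊕ 4d) ⊕ 70 = 93 ⊕ 70 = e3
byte 1: (ac ⊕ 03) ⊕ 61 = af ⊕ 61 = ce
byte 2: (d2 ⊕ c7) ⊕ 73 = 15 ⊕ 73 = 66
byte 3: (4e ⊕ a8) ⊕ 73 = e6 ⊕ 73 = 95
byte 4: (55 ⊕ 72) ⊕ 77 = 27 ⊕ 77 = 50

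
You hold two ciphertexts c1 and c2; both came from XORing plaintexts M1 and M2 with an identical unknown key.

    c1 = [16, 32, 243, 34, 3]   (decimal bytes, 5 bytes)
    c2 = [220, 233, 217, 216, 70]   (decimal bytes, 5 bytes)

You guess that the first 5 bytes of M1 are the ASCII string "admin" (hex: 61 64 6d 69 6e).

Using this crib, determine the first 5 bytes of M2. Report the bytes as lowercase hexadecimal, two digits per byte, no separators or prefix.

First, c1 ⊕ c2 = (M1 ⊕ K) ⊕ (M2 ⊕ K) = M1 ⊕ M2, so the key drops out. Then M2 = (M1 ⊕ M2) ⊕ M1 over the first 5 bytes.
byte 0: (10 ⊕ dc) ⊕ 61 = cc ⊕ 61 = ad
byte 1: (20 ⊕ e9) ⊕ 64 = c9 ⊕ 64 = ad
byte 2: (f3 ⊕ d9) ⊕ 6d = 2a ⊕ 6d = 47
byte 3: (22 ⊕ d8) ⊕ 69 = fa ⊕ 69 = 93
byte 4: (03 ⊕ 46) ⊕ 6e = 45 ⊕ 6e = 2b

adad47932b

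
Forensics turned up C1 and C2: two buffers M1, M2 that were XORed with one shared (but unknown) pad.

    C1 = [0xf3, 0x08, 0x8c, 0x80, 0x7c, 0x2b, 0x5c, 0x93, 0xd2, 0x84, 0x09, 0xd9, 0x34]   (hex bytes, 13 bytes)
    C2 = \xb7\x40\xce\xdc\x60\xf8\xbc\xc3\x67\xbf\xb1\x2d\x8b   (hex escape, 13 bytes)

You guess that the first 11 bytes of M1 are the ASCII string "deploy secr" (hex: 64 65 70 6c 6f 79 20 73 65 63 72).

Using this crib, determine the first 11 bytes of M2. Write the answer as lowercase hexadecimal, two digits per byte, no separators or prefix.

202d323073aac023d058ca

First, C1 ⊕ C2 = (M1 ⊕ K) ⊕ (M2 ⊕ K) = M1 ⊕ M2, so the key drops out. Then M2 = (M1 ⊕ M2) ⊕ M1 over the first 11 bytes.
byte 0: (f3 XOR b7) XOR 64 = 44 XOR 64 = 20
byte 1: (08 XOR 40) XOR 65 = 48 XOR 65 = 2d
byte 2: (8c XOR ce) XOR 70 = 42 XOR 70 = 32
byte 3: (80 XOR dc) XOR 6c = 5c XOR 6c = 30
byte 4: (7c XOR 60) XOR 6f = 1c XOR 6f = 73
byte 5: (2b XOR f8) XOR 79 = d3 XOR 79 = aa
byte 6: (5c XOR bc) XOR 20 = e0 XOR 20 = c0
byte 7: (93 XOR c3) XOR 73 = 50 XOR 73 = 23
byte 8: (d2 XOR 67) XOR 65 = b5 XOR 65 = d0
byte 9: (84 XOR bf) XOR 63 = 3b XOR 63 = 58
byte 10: (09 XOR b1) XOR 72 = b8 XOR 72 = ca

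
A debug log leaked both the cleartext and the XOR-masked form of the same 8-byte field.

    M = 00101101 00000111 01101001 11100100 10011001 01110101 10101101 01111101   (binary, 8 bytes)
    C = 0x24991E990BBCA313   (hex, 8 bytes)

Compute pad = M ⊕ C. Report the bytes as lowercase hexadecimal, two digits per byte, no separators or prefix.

Since C = M ⊕ pad, XORing both sides with M gives pad = M ⊕ C.
byte 0: 00101101 XOR 00100100 = 00001001
byte 1: 00000111 XOR 10011001 = 10011110
byte 2: 01101001 XOR 00011110 = 01110111
byte 3: 11100100 XOR 10011001 = 01111101
byte 4: 10011001 XOR 00001011 = 10010010
byte 5: 01110101 XOR 10111100 = 11001001
byte 6: 10101101 XOR 10100011 = 00001110
byte 7: 01111101 XOR 00010011 = 01101110

099e777d92c90e6e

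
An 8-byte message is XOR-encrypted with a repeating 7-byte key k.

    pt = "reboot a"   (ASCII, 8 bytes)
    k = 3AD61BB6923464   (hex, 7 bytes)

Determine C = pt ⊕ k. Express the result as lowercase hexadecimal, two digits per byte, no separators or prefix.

48b379d9fd40445b

The 7-byte key repeats, so the effective keystream is 3a d6 1b b6 92 34 64 3a.
byte 0: 114 ⊕  58 =  72
byte 1: 101 ⊕ 214 = 179
byte 2:  98 ⊕  27 = 121
byte 3: 111 ⊕ 182 = 217
byte 4: 111 ⊕ 146 = 253
byte 5: 116 ⊕  52 =  64
byte 6:  32 ⊕ 100 =  68
byte 7:  97 ⊕  58 =  91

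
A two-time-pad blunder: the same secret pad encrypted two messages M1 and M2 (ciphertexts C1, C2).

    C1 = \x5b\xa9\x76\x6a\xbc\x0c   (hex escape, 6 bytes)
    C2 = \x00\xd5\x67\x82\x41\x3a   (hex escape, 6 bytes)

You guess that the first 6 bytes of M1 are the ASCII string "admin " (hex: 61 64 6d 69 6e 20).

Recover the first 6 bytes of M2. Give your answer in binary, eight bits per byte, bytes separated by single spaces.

First, C1 ⊕ C2 = (M1 ⊕ K) ⊕ (M2 ⊕ K) = M1 ⊕ M2, so the key drops out. Then M2 = (M1 ⊕ M2) ⊕ M1 over the first 6 bytes.
byte 0: (5b ⊕ 00) ⊕ 61 = 5b ⊕ 61 = 3a
byte 1: (a9 ⊕ d5) ⊕ 64 = 7c ⊕ 64 = 18
byte 2: (76 ⊕ 67) ⊕ 6d = 11 ⊕ 6d = 7c
byte 3: (6a ⊕ 82) ⊕ 69 = e8 ⊕ 69 = 81
byte 4: (bc ⊕ 41) ⊕ 6e = fd ⊕ 6e = 93
byte 5: (0c ⊕ 3a) ⊕ 20 = 36 ⊕ 20 = 16

00111010 00011000 01111100 10000001 10010011 00010110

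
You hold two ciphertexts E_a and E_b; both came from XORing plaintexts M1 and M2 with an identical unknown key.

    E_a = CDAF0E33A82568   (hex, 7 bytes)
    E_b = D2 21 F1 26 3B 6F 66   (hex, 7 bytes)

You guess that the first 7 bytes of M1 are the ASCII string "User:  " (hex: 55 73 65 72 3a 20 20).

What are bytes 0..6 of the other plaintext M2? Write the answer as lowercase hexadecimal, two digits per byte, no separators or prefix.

4afd9a67a96a2e

First, E_a ⊕ E_b = (M1 ⊕ K) ⊕ (M2 ⊕ K) = M1 ⊕ M2, so the key drops out. Then M2 = (M1 ⊕ M2) ⊕ M1 over the first 7 bytes.
byte 0: (cd xor d2) xor 55 = 1f xor 55 = 4a
byte 1: (af xor 21) xor 73 = 8e xor 73 = fd
byte 2: (0e xor f1) xor 65 = ff xor 65 = 9a
byte 3: (33 xor 26) xor 72 = 15 xor 72 = 67
byte 4: (a8 xor 3b) xor 3a = 93 xor 3a = a9
byte 5: (25 xor 6f) xor 20 = 4a xor 20 = 6a
byte 6: (68 xor 66) xor 20 = 0e xor 20 = 2e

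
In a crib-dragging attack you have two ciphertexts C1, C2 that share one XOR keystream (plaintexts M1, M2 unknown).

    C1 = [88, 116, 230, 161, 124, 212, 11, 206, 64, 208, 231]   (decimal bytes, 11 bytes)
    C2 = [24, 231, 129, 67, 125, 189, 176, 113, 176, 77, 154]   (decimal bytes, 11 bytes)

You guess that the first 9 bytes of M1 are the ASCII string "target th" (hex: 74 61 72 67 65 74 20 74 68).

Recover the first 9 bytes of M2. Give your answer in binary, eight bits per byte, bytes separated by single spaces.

00110100 11110010 00010101 10000101 01100100 00011101 10011011 11001011 10011000

First, C1 ⊕ C2 = (M1 ⊕ K) ⊕ (M2 ⊕ K) = M1 ⊕ M2, so the key drops out. Then M2 = (M1 ⊕ M2) ⊕ M1 over the first 9 bytes.
byte 0: (58 xor 18) xor 74 = 40 xor 74 = 34
byte 1: (74 xor e7) xor 61 = 93 xor 61 = f2
byte 2: (e6 xor 81) xor 72 = 67 xor 72 = 15
byte 3: (a1 xor 43) xor 67 = e2 xor 67 = 85
byte 4: (7c xor 7d) xor 65 = 01 xor 65 = 64
byte 5: (d4 xor bd) xor 74 = 69 xor 74 = 1d
byte 6: (0b xor b0) xor 20 = bb xor 20 = 9b
byte 7: (ce xor 71) xor 74 = bf xor 74 = cb
byte 8: (40 xor b0) xor 68 = f0 xor 68 = 98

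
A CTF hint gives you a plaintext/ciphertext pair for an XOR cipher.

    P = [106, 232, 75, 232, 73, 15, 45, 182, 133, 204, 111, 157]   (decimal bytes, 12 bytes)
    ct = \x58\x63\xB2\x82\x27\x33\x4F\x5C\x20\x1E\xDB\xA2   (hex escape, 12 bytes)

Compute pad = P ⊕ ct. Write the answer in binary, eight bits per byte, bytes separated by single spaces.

00110010 10001011 11111001 01101010 01101110 00111100 01100010 11101010 10100101 11010010 10110100 00111111

Since ct = P ⊕ pad, XORing both sides with P gives pad = P ⊕ ct.
01101010 xor 01011000 = 00110010
11101000 xor 01100011 = 10001011
01001011 xor 10110010 = 11111001
11101000 xor 10000010 = 01101010
01001001 xor 00100111 = 01101110
00001111 xor 00110011 = 00111100
00101101 xor 01001111 = 01100010
10110110 xor 01011100 = 11101010
10000101 xor 00100000 = 10100101
11001100 xor 00011110 = 11010010
01101111 xor 11011011 = 10110100
10011101 xor 10100010 = 00111111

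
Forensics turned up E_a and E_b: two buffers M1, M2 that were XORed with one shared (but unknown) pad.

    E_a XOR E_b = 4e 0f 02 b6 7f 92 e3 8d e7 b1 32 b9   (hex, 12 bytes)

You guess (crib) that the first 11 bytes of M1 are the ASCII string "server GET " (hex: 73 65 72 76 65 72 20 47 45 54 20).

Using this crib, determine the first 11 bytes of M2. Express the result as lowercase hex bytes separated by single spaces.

Since E_a ⊕ E_b = M1 ⊕ M2, XORing with the guessed M1 bytes yields the corresponding M2 bytes: M2 = (E_a ⊕ E_b) ⊕ M1.
byte 0: 01001110 xor 01110011 = 00111101
byte 1: 00001111 xor 01100101 = 01101010
byte 2: 00000010 xor 01110010 = 01110000
byte 3: 10110110 xor 01110110 = 11000000
byte 4: 01111111 xor 01100101 = 00011010
byte 5: 10010010 xor 01110010 = 11100000
byte 6: 11100011 xor 00100000 = 11000011
byte 7: 10001101 xor 01000111 = 11001010
byte 8: 11100111 xor 01000101 = 10100010
byte 9: 10110001 xor 01010100 = 11100101
byte 10: 00110010 xor 00100000 = 00010010

3d 6a 70 c0 1a e0 c3 ca a2 e5 12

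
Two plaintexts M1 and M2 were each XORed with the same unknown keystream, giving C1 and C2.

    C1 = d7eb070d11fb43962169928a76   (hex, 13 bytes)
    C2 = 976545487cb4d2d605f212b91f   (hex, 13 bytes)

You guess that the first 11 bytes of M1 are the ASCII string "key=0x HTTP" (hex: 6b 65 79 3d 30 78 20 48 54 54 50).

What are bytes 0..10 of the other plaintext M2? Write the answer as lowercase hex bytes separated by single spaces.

2b eb 3b 78 5d 37 b1 08 70 cf d0

First, C1 ⊕ C2 = (M1 ⊕ K) ⊕ (M2 ⊕ K) = M1 ⊕ M2, so the key drops out. Then M2 = (M1 ⊕ M2) ⊕ M1 over the first 11 bytes.
byte 0: (d7 ⊕ 97) ⊕ 6b = 40 ⊕ 6b = 2b
byte 1: (eb ⊕ 65) ⊕ 65 = 8e ⊕ 65 = eb
byte 2: (07 ⊕ 45) ⊕ 79 = 42 ⊕ 79 = 3b
byte 3: (0d ⊕ 48) ⊕ 3d = 45 ⊕ 3d = 78
byte 4: (11 ⊕ 7c) ⊕ 30 = 6d ⊕ 30 = 5d
byte 5: (fb ⊕ b4) ⊕ 78 = 4f ⊕ 78 = 37
byte 6: (43 ⊕ d2) ⊕ 20 = 91 ⊕ 20 = b1
byte 7: (96 ⊕ d6) ⊕ 48 = 40 ⊕ 48 = 08
byte 8: (21 ⊕ 05) ⊕ 54 = 24 ⊕ 54 = 70
byte 9: (69 ⊕ f2) ⊕ 54 = 9b ⊕ 54 = cf
byte 10: (92 ⊕ 12) ⊕ 50 = 80 ⊕ 50 = d0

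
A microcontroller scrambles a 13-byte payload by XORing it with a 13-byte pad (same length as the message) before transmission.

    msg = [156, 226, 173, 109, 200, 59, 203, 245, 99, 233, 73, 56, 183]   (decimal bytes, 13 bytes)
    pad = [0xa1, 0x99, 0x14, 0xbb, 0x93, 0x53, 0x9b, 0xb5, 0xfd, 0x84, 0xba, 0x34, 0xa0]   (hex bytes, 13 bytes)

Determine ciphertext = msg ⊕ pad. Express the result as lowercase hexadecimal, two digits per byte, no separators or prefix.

3d7bb9d65b6850409e6df30c17

XOR is its own inverse, so applying the key byte-wise gives the result directly.
156 XOR 161 =  61
226 XOR 153 = 123
173 XOR  20 = 185
109 XOR 187 = 214
200 XOR 147 =  91
 59 XOR  83 = 104
203 XOR 155 =  80
245 XOR 181 =  64
 99 XOR 253 = 158
233 XOR 132 = 109
 73 XOR 186 = 243
 56 XOR  52 =  12
183 XOR 160 =  23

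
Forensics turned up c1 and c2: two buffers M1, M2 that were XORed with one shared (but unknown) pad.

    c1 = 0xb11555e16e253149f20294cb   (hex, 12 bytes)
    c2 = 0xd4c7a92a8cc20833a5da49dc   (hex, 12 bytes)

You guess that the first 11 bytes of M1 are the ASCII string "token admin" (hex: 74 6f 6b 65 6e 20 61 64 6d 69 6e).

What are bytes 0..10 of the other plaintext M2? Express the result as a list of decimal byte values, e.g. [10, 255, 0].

First, c1 ⊕ c2 = (M1 ⊕ K) ⊕ (M2 ⊕ K) = M1 ⊕ M2, so the key drops out. Then M2 = (M1 ⊕ M2) ⊕ M1 over the first 11 bytes.
byte 0: (b1 XOR d4) XOR 74 = 65 XOR 74 = 11
byte 1: (15 XOR c7) XOR 6f = d2 XOR 6f = bd
byte 2: (55 XOR a9) XOR 6b = fc XOR 6b = 97
byte 3: (e1 XOR 2a) XOR 65 = cb XOR 65 = ae
byte 4: (6e XOR 8c) XOR 6e = e2 XOR 6e = 8c
byte 5: (25 XOR c2) XOR 20 = e7 XOR 20 = c7
byte 6: (31 XOR 08) XOR 61 = 39 XOR 61 = 58
byte 7: (49 XOR 33) XOR 64 = 7a XOR 64 = 1e
byte 8: (f2 XOR a5) XOR 6d = 57 XOR 6d = 3a
byte 9: (02 XOR da) XOR 69 = d8 XOR 69 = b1
byte 10: (94 XOR 49) XOR 6e = dd XOR 6e = b3

[17, 189, 151, 174, 140, 199, 88, 30, 58, 177, 179]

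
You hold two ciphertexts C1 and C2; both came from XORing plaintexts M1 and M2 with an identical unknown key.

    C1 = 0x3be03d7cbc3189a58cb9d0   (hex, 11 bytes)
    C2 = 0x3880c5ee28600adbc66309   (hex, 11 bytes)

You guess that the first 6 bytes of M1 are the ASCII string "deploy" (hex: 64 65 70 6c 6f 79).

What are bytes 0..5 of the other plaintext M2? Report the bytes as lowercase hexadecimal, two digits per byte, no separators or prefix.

670588fefb28

First, C1 ⊕ C2 = (M1 ⊕ K) ⊕ (M2 ⊕ K) = M1 ⊕ M2, so the key drops out. Then M2 = (M1 ⊕ M2) ⊕ M1 over the first 6 bytes.
byte 0: (3b XOR 38) XOR 64 = 03 XOR 64 = 67
byte 1: (e0 XOR 80) XOR 65 = 60 XOR 65 = 05
byte 2: (3d XOR c5) XOR 70 = f8 XOR 70 = 88
byte 3: (7c XOR ee) XOR 6c = 92 XOR 6c = fe
byte 4: (bc XOR 28) XOR 6f = 94 XOR 6f = fb
byte 5: (31 XOR 60) XOR 79 = 51 XOR 79 = 28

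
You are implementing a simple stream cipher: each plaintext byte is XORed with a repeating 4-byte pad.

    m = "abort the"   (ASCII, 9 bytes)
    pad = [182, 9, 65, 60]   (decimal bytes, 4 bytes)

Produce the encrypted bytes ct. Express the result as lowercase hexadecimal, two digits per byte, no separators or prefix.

The 4-byte key repeats, so the effective keystream is b6 09 41 3c b6 09 41 3c b6.
byte 0:  97 XOR 182 = 215
byte 1:  98 XOR   9 = 107
byte 2: 111 XOR  65 =  46
byte 3: 114 XOR  60 =  78
byte 4: 116 XOR 182 = 194
byte 5:  32 XOR   9 =  41
byte 6: 116 XOR  65 =  53
byte 7: 104 XOR  60 =  84
byte 8: 101 XOR 182 = 211

d76b2e4ec2293554d3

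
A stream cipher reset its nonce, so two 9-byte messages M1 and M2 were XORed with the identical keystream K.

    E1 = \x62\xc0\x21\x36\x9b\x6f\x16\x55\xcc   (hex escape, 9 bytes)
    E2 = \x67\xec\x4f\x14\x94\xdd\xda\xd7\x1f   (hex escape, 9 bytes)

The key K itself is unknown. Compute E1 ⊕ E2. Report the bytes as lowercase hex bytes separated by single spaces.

E1 ⊕ E2 = (M1 ⊕ K) ⊕ (M2 ⊕ K) = M1 ⊕ M2 — the shared key cancels under XOR.
01100010 ⊕ 01100111 = 00000101
11000000 ⊕ 11101100 = 00101100
00100001 ⊕ 01001111 = 01101110
00110110 ⊕ 00010100 = 00100010
10011011 ⊕ 10010100 = 00001111
01101111 ⊕ 11011101 = 10110010
00010110 ⊕ 11011010 = 11001100
01010101 ⊕ 11010111 = 10000010
11001100 ⊕ 00011111 = 11010011

05 2c 6e 22 0f b2 cc 82 d3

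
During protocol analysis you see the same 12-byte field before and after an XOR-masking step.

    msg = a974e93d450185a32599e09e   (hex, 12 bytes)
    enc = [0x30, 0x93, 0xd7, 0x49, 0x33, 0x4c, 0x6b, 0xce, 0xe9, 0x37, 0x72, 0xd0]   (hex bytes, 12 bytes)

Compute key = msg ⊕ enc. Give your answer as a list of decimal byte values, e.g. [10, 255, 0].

[153, 231, 62, 116, 118, 77, 238, 109, 204, 174, 146, 78]

Since enc = msg ⊕ key, XORing both sides with msg gives key = msg ⊕ enc.
byte 0: 169 ⊕  48 = 153
byte 1: 116 ⊕ 147 = 231
byte 2: 233 ⊕ 215 =  62
byte 3:  61 ⊕  73 = 116
byte 4:  69 ⊕  51 = 118
byte 5:   1 ⊕  76 =  77
byte 6: 133 ⊕ 107 = 238
byte 7: 163 ⊕ 206 = 109
byte 8:  37 ⊕ 233 = 204
byte 9: 153 ⊕  55 = 174
byte 10: 224 ⊕ 114 = 146
byte 11: 158 ⊕ 208 =  78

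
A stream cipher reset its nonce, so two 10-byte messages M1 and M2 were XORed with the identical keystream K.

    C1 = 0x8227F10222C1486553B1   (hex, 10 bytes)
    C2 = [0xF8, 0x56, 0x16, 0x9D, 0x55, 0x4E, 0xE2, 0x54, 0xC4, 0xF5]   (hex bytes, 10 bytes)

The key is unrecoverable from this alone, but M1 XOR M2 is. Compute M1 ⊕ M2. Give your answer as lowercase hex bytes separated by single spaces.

7a 71 e7 9f 77 8f aa 31 97 44

C1 ⊕ C2 = (M1 ⊕ K) ⊕ (M2 ⊕ K) = M1 ⊕ M2 — the shared key cancels under XOR.
82 ⊕ f8 = 7a
27 ⊕ 56 = 71
f1 ⊕ 16 = e7
02 ⊕ 9d = 9f
22 ⊕ 55 = 77
c1 ⊕ 4e = 8f
48 ⊕ e2 = aa
65 ⊕ 54 = 31
53 ⊕ c4 = 97
b1 ⊕ f5 = 44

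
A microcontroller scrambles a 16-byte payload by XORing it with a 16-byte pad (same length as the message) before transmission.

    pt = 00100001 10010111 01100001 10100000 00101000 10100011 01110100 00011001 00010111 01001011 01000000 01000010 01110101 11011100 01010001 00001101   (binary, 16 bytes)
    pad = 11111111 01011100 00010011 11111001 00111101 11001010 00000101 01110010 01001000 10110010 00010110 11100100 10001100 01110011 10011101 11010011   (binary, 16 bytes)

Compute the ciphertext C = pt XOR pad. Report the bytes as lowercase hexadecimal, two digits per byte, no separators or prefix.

decb72591569716b5ff956a6f9afccde

00100001 ⊕ 11111111 = 11011110
10010111 ⊕ 01011100 = 11001011
01100001 ⊕ 00010011 = 01110010
10100000 ⊕ 11111001 = 01011001
00101000 ⊕ 00111101 = 00010101
10100011 ⊕ 11001010 = 01101001
01110100 ⊕ 00000101 = 01110001
00011001 ⊕ 01110010 = 01101011
00010111 ⊕ 01001000 = 01011111
01001011 ⊕ 10110010 = 11111001
01000000 ⊕ 00010110 = 01010110
01000010 ⊕ 11100100 = 10100110
01110101 ⊕ 10001100 = 11111001
11011100 ⊕ 01110011 = 10101111
01010001 ⊕ 10011101 = 11001100
00001101 ⊕ 11010011 = 11011110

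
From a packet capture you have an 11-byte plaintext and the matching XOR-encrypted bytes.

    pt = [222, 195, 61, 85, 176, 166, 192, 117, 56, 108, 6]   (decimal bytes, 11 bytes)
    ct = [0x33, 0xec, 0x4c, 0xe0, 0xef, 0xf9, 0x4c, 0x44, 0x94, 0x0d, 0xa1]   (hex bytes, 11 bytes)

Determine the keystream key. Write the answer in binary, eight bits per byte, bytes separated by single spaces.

Since ct = pt ⊕ key, XORing both sides with pt gives key = pt ⊕ ct.
de ⊕ 33 = ed
c3 ⊕ ec = 2f
3d ⊕ 4c = 71
55 ⊕ e0 = b5
b0 ⊕ ef = 5f
a6 ⊕ f9 = 5f
c0 ⊕ 4c = 8c
75 ⊕ 44 = 31
38 ⊕ 94 = ac
6c ⊕ 0d = 61
06 ⊕ a1 = a7

11101101 00101111 01110001 10110101 01011111 01011111 10001100 00110001 10101100 01100001 10100111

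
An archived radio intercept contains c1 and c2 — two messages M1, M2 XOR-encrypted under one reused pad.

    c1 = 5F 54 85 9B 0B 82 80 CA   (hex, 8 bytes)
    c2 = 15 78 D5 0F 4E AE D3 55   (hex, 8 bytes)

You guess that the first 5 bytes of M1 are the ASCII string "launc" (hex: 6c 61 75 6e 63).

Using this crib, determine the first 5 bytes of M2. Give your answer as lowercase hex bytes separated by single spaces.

First, c1 ⊕ c2 = (M1 ⊕ K) ⊕ (M2 ⊕ K) = M1 ⊕ M2, so the key drops out. Then M2 = (M1 ⊕ M2) ⊕ M1 over the first 5 bytes.
byte 0: (5f ⊕ 15) ⊕ 6c = 4a ⊕ 6c = 26
byte 1: (54 ⊕ 78) ⊕ 61 = 2c ⊕ 61 = 4d
byte 2: (85 ⊕ d5) ⊕ 75 = 50 ⊕ 75 = 25
byte 3: (9b ⊕ 0f) ⊕ 6e = 94 ⊕ 6e = fa
byte 4: (0b ⊕ 4e) ⊕ 63 = 45 ⊕ 63 = 26

26 4d 25 fa 26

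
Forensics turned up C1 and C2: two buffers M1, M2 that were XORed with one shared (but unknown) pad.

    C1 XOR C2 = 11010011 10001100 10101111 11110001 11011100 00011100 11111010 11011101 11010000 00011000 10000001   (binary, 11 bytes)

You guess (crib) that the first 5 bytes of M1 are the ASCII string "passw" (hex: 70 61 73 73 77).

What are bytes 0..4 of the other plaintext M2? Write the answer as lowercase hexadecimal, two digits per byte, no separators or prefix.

Since C1 ⊕ C2 = M1 ⊕ M2, XORing with the guessed M1 bytes yields the corresponding M2 bytes: M2 = (C1 ⊕ C2) ⊕ M1.
d3 xor 70 = a3
8c xor 61 = ed
af xor 73 = dc
f1 xor 73 = 82
dc xor 77 = ab

a3eddc82ab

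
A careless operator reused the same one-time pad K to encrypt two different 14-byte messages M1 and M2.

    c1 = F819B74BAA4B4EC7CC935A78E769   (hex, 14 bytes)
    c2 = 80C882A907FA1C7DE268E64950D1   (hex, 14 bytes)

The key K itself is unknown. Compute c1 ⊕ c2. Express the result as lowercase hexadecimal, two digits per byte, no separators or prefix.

78d135e2adb152ba2efbbc31b7b8

c1 ⊕ c2 = (M1 ⊕ K) ⊕ (M2 ⊕ K) = M1 ⊕ M2 — the shared key cancels under XOR.
11111000 XOR 10000000 = 01111000
00011001 XOR 11001000 = 11010001
10110111 XOR 10000010 = 00110101
01001011 XOR 10101001 = 11100010
10101010 XOR 00000111 = 10101101
01001011 XOR 11111010 = 10110001
01001110 XOR 00011100 = 01010010
11000111 XOR 01111101 = 10111010
11001100 XOR 11100010 = 00101110
10010011 XOR 01101000 = 11111011
01011010 XOR 11100110 = 10111100
01111000 XOR 01001001 = 00110001
11100111 XOR 01010000 = 10110111
01101001 XOR 11010001 = 10111000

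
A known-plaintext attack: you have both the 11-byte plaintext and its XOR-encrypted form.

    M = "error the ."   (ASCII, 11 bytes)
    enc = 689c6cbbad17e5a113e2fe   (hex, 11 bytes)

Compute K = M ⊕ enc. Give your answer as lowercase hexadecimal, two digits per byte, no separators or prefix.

0dee1ed4df3791c976c2d0

Since enc = M ⊕ K, XORing both sides with M gives K = M ⊕ enc.
byte 0: 65 ⊕ 68 = 0d
byte 1: 72 ⊕ 9c = ee
byte 2: 72 ⊕ 6c = 1e
byte 3: 6f ⊕ bb = d4
byte 4: 72 ⊕ ad = df
byte 5: 20 ⊕ 17 = 37
byte 6: 74 ⊕ e5 = 91
byte 7: 68 ⊕ a1 = c9
byte 8: 65 ⊕ 13 = 76
byte 9: 20 ⊕ e2 = c2
byte 10: 2e ⊕ fe = d0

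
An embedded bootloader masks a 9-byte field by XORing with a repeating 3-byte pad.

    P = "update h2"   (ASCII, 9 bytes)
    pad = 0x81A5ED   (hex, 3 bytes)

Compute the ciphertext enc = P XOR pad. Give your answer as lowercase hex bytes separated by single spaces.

The 3-byte key repeats, so the effective keystream is 81 a5 ed 81 a5 ed 81 a5 ed.
byte 0: 75 XOR 81 = f4
byte 1: 70 XOR a5 = d5
byte 2: 64 XOR ed = 89
byte 3: 61 XOR 81 = e0
byte 4: 74 XOR a5 = d1
byte 5: 65 XOR ed = 88
byte 6: 20 XOR 81 = a1
byte 7: 68 XOR a5 = cd
byte 8: 32 XOR ed = df

f4 d5 89 e0 d1 88 a1 cd df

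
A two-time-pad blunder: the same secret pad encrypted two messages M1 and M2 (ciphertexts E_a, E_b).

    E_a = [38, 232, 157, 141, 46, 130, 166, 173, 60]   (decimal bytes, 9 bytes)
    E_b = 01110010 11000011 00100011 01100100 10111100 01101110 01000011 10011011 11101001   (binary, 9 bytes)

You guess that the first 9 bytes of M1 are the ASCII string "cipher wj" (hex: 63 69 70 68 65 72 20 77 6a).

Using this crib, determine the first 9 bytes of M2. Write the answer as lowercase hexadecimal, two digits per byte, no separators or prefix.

First, E_a ⊕ E_b = (M1 ⊕ K) ⊕ (M2 ⊕ K) = M1 ⊕ M2, so the key drops out. Then M2 = (M1 ⊕ M2) ⊕ M1 over the first 9 bytes.
byte 0: (26 XOR 72) XOR 63 = 54 XOR 63 = 37
byte 1: (e8 XOR c3) XOR 69 = 2b XOR 69 = 42
byte 2: (9d XOR 23) XOR 70 = be XOR 70 = ce
byte 3: (8d XOR 64) XOR 68 = e9 XOR 68 = 81
byte 4: (2e XOR bc) XOR 65 = 92 XOR 65 = f7
byte 5: (82 XOR 6e) XOR 72 = ec XOR 72 = 9e
byte 6: (a6 XOR 43) XOR 20 = e5 XOR 20 = c5
byte 7: (ad XOR 9b) XOR 77 = 36 XOR 77 = 41
byte 8: (3c XOR e9) XOR 6a = d5 XOR 6a = bf

3742ce81f79ec541bf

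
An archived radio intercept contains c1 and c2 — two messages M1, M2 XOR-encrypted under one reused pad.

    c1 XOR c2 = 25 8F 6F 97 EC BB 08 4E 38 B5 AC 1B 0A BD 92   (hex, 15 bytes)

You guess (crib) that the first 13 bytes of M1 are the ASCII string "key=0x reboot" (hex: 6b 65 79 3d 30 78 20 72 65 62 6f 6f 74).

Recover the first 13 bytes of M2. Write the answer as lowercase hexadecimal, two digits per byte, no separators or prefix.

4eea16aadcc3283c5dd7c3747e

Since c1 ⊕ c2 = M1 ⊕ M2, XORing with the guessed M1 bytes yields the corresponding M2 bytes: M2 = (c1 ⊕ c2) ⊕ M1.
00100101 XOR 01101011 = 01001110
10001111 XOR 01100101 = 11101010
01101111 XOR 01111001 = 00010110
10010111 XOR 00111101 = 10101010
11101100 XOR 00110000 = 11011100
10111011 XOR 01111000 = 11000011
00001000 XOR 00100000 = 00101000
01001110 XOR 01110010 = 00111100
00111000 XOR 01100101 = 01011101
10110101 XOR 01100010 = 11010111
10101100 XOR 01101111 = 11000011
00011011 XOR 01101111 = 01110100
00001010 XOR 01110100 = 01111110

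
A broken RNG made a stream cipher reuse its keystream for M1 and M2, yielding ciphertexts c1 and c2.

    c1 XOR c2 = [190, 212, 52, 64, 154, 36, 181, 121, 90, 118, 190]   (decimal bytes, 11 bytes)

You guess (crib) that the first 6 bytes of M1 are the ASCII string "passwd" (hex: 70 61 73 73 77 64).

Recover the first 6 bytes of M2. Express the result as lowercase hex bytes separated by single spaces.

Since c1 ⊕ c2 = M1 ⊕ M2, XORing with the guessed M1 bytes yields the corresponding M2 bytes: M2 = (c1 ⊕ c2) ⊕ M1.
10111110 ^ 01110000 = 11001110
11010100 ^ 01100001 = 10110101
00110100 ^ 01110011 = 01000111
01000000 ^ 01110011 = 00110011
10011010 ^ 01110111 = 11101101
00100100 ^ 01100100 = 01000000

ce b5 47 33 ed 40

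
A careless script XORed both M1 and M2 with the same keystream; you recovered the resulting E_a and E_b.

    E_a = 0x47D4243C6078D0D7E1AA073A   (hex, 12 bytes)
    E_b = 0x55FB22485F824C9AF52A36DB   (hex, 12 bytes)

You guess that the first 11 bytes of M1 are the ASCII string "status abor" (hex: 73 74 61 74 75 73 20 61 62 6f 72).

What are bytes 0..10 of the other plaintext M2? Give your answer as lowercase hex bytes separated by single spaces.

61 5b 67 00 4a 89 bc 2c 76 ef 43

First, E_a ⊕ E_b = (M1 ⊕ K) ⊕ (M2 ⊕ K) = M1 ⊕ M2, so the key drops out. Then M2 = (M1 ⊕ M2) ⊕ M1 over the first 11 bytes.
byte 0: (47 XOR 55) XOR 73 = 12 XOR 73 = 61
byte 1: (d4 XOR fb) XOR 74 = 2f XOR 74 = 5b
byte 2: (24 XOR 22) XOR 61 = 06 XOR 61 = 67
byte 3: (3c XOR 48) XOR 74 = 74 XOR 74 = 00
byte 4: (60 XOR 5f) XOR 75 = 3f XOR 75 = 4a
byte 5: (78 XOR 82) XOR 73 = fa XOR 73 = 89
byte 6: (d0 XOR 4c) XOR 20 = 9c XOR 20 = bc
byte 7: (d7 XOR 9a) XOR 61 = 4d XOR 61 = 2c
byte 8: (e1 XOR f5) XOR 62 = 14 XOR 62 = 76
byte 9: (aa XOR 2a) XOR 6f = 80 XOR 6f = ef
byte 10: (07 XOR 36) XOR 72 = 31 XOR 72 = 43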